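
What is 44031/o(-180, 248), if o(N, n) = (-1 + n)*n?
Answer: 3387/4712 ≈ 0.71880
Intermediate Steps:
o(N, n) = n*(-1 + n)
44031/o(-180, 248) = 44031/((248*(-1 + 248))) = 44031/((248*247)) = 44031/61256 = 44031*(1/61256) = 3387/4712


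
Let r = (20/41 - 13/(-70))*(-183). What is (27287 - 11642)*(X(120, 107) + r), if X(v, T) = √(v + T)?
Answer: -158121333/82 + 15645*√227 ≈ -1.6926e+6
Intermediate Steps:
X(v, T) = √(T + v)
r = -353739/2870 (r = (20*(1/41) - 13*(-1/70))*(-183) = (20/41 + 13/70)*(-183) = (1933/2870)*(-183) = -353739/2870 ≈ -123.25)
(27287 - 11642)*(X(120, 107) + r) = (27287 - 11642)*(√(107 + 120) - 353739/2870) = 15645*(√227 - 353739/2870) = 15645*(-353739/2870 + √227) = -158121333/82 + 15645*√227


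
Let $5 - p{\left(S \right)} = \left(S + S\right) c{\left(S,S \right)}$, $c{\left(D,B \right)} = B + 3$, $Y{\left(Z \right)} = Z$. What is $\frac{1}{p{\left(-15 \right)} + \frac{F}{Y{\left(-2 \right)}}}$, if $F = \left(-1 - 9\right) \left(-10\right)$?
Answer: $- \frac{1}{405} \approx -0.0024691$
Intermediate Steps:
$c{\left(D,B \right)} = 3 + B$
$F = 100$ ($F = \left(-10\right) \left(-10\right) = 100$)
$p{\left(S \right)} = 5 - 2 S \left(3 + S\right)$ ($p{\left(S \right)} = 5 - \left(S + S\right) \left(3 + S\right) = 5 - 2 S \left(3 + S\right)$)
$\frac{1}{p{\left(-15 \right)} + \frac{F}{Y{\left(-2 \right)}}} = \frac{1}{\left(5 - - 30 \left(3 - 15\right)\right) + \frac{100}{-2}} = \frac{1}{\left(5 - \left(-30\right) \left(-12\right)\right) + 100 \left(- \frac{1}{2}\right)} = \frac{1}{\left(5 - 360\right) - 50} = \frac{1}{-355 - 50} = \frac{1}{-405} = - \frac{1}{405}$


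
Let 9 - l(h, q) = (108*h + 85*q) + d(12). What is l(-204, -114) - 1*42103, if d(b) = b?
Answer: -10384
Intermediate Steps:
l(h, q) = -3 - 108*h - 85*q (l(h, q) = 9 - ((108*h + 85*q) + 12) = 9 - ((85*q + 108*h) + 12) = 9 - (12 + 85*q + 108*h) = 9 + (-12 - 108*h - 85*q) = -3 - 108*h - 85*q)
l(-204, -114) - 1*42103 = (-3 - 108*(-204) - 85*(-114)) - 1*42103 = (-3 + 22032 + 9690) - 42103 = 31719 - 42103 = -10384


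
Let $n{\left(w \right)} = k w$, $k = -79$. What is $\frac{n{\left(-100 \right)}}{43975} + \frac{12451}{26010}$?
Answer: $\frac{30120469}{45751590} \approx 0.65835$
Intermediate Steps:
$n{\left(w \right)} = - 79 w$
$\frac{n{\left(-100 \right)}}{43975} + \frac{12451}{26010} = \frac{\left(-79\right) \left(-100\right)}{43975} + \frac{12451}{26010} = 7900 \cdot \frac{1}{43975} + 12451 \cdot \frac{1}{26010} = \frac{316}{1759} + \frac{12451}{26010} = \frac{30120469}{45751590}$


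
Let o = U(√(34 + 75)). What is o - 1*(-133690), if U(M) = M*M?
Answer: 133799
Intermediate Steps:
U(M) = M²
o = 109 (o = (√(34 + 75))² = (√109)² = 109)
o - 1*(-133690) = 109 - 1*(-133690) = 109 + 133690 = 133799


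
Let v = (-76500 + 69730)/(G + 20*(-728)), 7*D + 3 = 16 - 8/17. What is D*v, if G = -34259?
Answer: 480670/1936487 ≈ 0.24822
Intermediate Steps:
D = 213/119 (D = -3/7 + (16 - 8/17)/7 = -3/7 + (⅐)*(264/17) = -3/7 + 264/119 = 213/119 ≈ 1.7899)
v = 6770/48819 (v = (-76500 + 69730)/(-34259 + 20*(-728)) = -6770/(-34259 - 14560) = -6770/(-48819) = -6770*(-1/48819) = 6770/48819 ≈ 0.13868)
D*v = (213/119)*(6770/48819) = 480670/1936487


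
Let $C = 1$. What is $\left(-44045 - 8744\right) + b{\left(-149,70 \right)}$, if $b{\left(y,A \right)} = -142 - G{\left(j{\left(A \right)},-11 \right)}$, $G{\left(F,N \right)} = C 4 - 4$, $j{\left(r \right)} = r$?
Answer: $-52931$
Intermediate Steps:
$G{\left(F,N \right)} = 0$ ($G{\left(F,N \right)} = 1 \cdot 4 - 4 = 4 - 4 = 0$)
$b{\left(y,A \right)} = -142$ ($b{\left(y,A \right)} = -142 - 0 = -142 + 0 = -142$)
$\left(-44045 - 8744\right) + b{\left(-149,70 \right)} = \left(-44045 - 8744\right) - 142 = -52789 - 142 = -52931$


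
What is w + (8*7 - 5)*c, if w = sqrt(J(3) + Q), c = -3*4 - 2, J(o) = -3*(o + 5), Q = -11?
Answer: -714 + I*sqrt(35) ≈ -714.0 + 5.9161*I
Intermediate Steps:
J(o) = -15 - 3*o (J(o) = -3*(5 + o) = -15 - 3*o)
c = -14 (c = -12 - 2 = -14)
w = I*sqrt(35) (w = sqrt((-15 - 3*3) - 11) = sqrt((-15 - 9) - 11) = sqrt(-24 - 11) = sqrt(-35) = I*sqrt(35) ≈ 5.9161*I)
w + (8*7 - 5)*c = I*sqrt(35) + (8*7 - 5)*(-14) = I*sqrt(35) + (56 - 5)*(-14) = I*sqrt(35) + 51*(-14) = I*sqrt(35) - 714 = -714 + I*sqrt(35)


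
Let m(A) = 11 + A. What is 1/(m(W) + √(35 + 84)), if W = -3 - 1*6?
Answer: -2/115 + √119/115 ≈ 0.077467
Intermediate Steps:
W = -9 (W = -3 - 6 = -9)
1/(m(W) + √(35 + 84)) = 1/((11 - 9) + √(35 + 84)) = 1/(2 + √119)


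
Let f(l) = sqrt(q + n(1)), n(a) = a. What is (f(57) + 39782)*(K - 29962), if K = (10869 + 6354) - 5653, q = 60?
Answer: -731670544 - 18392*sqrt(61) ≈ -7.3181e+8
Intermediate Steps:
K = 11570 (K = 17223 - 5653 = 11570)
f(l) = sqrt(61) (f(l) = sqrt(60 + 1) = sqrt(61))
(f(57) + 39782)*(K - 29962) = (sqrt(61) + 39782)*(11570 - 29962) = (39782 + sqrt(61))*(-18392) = -731670544 - 18392*sqrt(61)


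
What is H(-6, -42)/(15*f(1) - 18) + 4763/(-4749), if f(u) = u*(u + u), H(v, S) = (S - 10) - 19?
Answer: -43815/6332 ≈ -6.9196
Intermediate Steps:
H(v, S) = -29 + S (H(v, S) = (-10 + S) - 19 = -29 + S)
f(u) = 2*u² (f(u) = u*(2*u) = 2*u²)
H(-6, -42)/(15*f(1) - 18) + 4763/(-4749) = (-29 - 42)/(15*(2*1²) - 18) + 4763/(-4749) = -71/(15*(2*1) - 18) + 4763*(-1/4749) = -71/(15*2 - 18) - 4763/4749 = -71/(30 - 18) - 4763/4749 = -71/12 - 4763/4749 = -43815/6332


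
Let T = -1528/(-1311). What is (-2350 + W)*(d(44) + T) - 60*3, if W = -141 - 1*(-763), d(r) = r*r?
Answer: -1462902084/437 ≈ -3.3476e+6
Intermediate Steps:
T = 1528/1311 (T = -1528*(-1/1311) = 1528/1311 ≈ 1.1655)
d(r) = r**2
W = 622 (W = -141 + 763 = 622)
(-2350 + W)*(d(44) + T) - 60*3 = (-2350 + 622)*(44**2 + 1528/1311) - 60*3 = -1728*(1936 + 1528/1311) - 180 = -1728*2539624/1311 - 180 = -1462823424/437 - 180 = -1462902084/437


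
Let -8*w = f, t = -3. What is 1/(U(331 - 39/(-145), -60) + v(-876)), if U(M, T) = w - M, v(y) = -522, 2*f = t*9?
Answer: -2320/1975669 ≈ -0.0011743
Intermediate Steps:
f = -27/2 (f = (-3*9)/2 = (½)*(-27) = -27/2 ≈ -13.500)
w = 27/16 (w = -⅛*(-27/2) = 27/16 ≈ 1.6875)
U(M, T) = 27/16 - M
1/(U(331 - 39/(-145), -60) + v(-876)) = 1/((27/16 - (331 - 39/(-145))) - 522) = 1/((27/16 - (331 - 39*(-1)/145)) - 522) = 1/((27/16 - (331 - 1*(-39/145))) - 522) = 1/((27/16 - (331 + 39/145)) - 522) = 1/((27/16 - 1*48034/145) - 522) = 1/((27/16 - 48034/145) - 522) = 1/(-764629/2320 - 522) = 1/(-1975669/2320) = -2320/1975669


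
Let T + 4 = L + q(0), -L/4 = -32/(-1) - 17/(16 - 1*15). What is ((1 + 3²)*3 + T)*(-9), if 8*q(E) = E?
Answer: 306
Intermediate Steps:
q(E) = E/8
L = -60 (L = -4*(-32/(-1) - 17/(16 - 1*15)) = -4*(-32*(-1) - 17/(16 - 15)) = -4*(32 - 17/1) = -4*(32 - 17*1) = -4*(32 - 17) = -4*15 = -60)
T = -64 (T = -4 + (-60 + (⅛)*0) = -4 + (-60 + 0) = -4 - 60 = -64)
((1 + 3²)*3 + T)*(-9) = ((1 + 3²)*3 - 64)*(-9) = ((1 + 9)*3 - 64)*(-9) = (10*3 - 64)*(-9) = (30 - 64)*(-9) = -34*(-9) = 306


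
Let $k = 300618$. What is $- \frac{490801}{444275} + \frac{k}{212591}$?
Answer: $\frac{1537746661}{4970992975} \approx 0.30934$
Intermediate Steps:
$- \frac{490801}{444275} + \frac{k}{212591} = - \frac{490801}{444275} + \frac{300618}{212591} = \left(-490801\right) \frac{1}{444275} + 300618 \cdot \frac{1}{212591} = - \frac{490801}{444275} + \frac{15822}{11189} = \frac{1537746661}{4970992975}$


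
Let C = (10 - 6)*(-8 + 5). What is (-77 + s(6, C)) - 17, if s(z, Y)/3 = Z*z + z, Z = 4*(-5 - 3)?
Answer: -652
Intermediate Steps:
C = -12 (C = 4*(-3) = -12)
Z = -32 (Z = 4*(-8) = -32)
s(z, Y) = -93*z (s(z, Y) = 3*(-32*z + z) = 3*(-31*z) = -93*z)
(-77 + s(6, C)) - 17 = (-77 - 93*6) - 17 = (-77 - 558) - 17 = -635 - 17 = -652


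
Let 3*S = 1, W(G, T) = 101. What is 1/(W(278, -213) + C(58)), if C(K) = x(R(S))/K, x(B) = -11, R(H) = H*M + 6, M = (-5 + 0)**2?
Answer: 58/5847 ≈ 0.0099196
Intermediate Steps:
M = 25 (M = (-5)**2 = 25)
S = 1/3 (S = (1/3)*1 = 1/3 ≈ 0.33333)
R(H) = 6 + 25*H (R(H) = H*25 + 6 = 25*H + 6 = 6 + 25*H)
C(K) = -11/K
1/(W(278, -213) + C(58)) = 1/(101 - 11/58) = 1/(5847/58) = 58/5847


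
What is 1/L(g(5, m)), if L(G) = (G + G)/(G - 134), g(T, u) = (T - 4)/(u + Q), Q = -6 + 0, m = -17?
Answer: 3083/2 ≈ 1541.5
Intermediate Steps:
Q = -6
g(T, u) = (-4 + T)/(-6 + u) (g(T, u) = (T - 4)/(u - 6) = (-4 + T)/(-6 + u))
L(G) = 2*G/(-134 + G) (L(G) = (2*G)/(-134 + G) = 2*G/(-134 + G))
1/L(g(5, m)) = 1/(2*((-4 + 5)/(-6 - 17))/(-134 + (-4 + 5)/(-6 - 17))) = 1/(2*(1/(-23))/(-134 + 1/(-23))) = 1/(2*(-1/23*1)/(-134 - 1/23*1)) = 1/(2*(-1/23)/(-134 - 1/23)) = 1/(2*(-1/23)/(-3083/23)) = 1/(2*(-1/23)*(-23/3083)) = 1/(2/3083) = 3083/2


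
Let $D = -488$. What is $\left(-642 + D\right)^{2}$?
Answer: $1276900$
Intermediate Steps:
$\left(-642 + D\right)^{2} = \left(-642 - 488\right)^{2} = \left(-1130\right)^{2} = 1276900$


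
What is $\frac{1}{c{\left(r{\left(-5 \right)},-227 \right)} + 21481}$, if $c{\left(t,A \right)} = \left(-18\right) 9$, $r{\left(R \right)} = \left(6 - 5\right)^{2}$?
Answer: $\frac{1}{21319} \approx 4.6907 \cdot 10^{-5}$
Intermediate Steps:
$r{\left(R \right)} = 1$ ($r{\left(R \right)} = 1^{2} = 1$)
$c{\left(t,A \right)} = -162$
$\frac{1}{c{\left(r{\left(-5 \right)},-227 \right)} + 21481} = \frac{1}{-162 + 21481} = \frac{1}{21319}$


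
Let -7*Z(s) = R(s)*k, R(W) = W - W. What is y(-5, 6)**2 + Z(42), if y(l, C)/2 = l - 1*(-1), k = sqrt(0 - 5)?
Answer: 64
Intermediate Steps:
R(W) = 0
k = I*sqrt(5) (k = sqrt(-5) = I*sqrt(5) ≈ 2.2361*I)
y(l, C) = 2 + 2*l (y(l, C) = 2*(l - 1*(-1)) = 2*(l + 1) = 2*(1 + l) = 2 + 2*l)
Z(s) = 0 (Z(s) = -0*I*sqrt(5) = -1/7*0 = 0)
y(-5, 6)**2 + Z(42) = (2 + 2*(-5))**2 + 0 = (2 - 10)**2 + 0 = (-8)**2 + 0 = 64 + 0 = 64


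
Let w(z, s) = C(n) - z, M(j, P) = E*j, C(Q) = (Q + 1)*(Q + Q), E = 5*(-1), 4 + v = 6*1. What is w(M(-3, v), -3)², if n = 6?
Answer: 4761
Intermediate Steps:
v = 2 (v = -4 + 6*1 = -4 + 6 = 2)
E = -5
C(Q) = 2*Q*(1 + Q) (C(Q) = (1 + Q)*(2*Q) = 2*Q*(1 + Q))
M(j, P) = -5*j
w(z, s) = 84 - z (w(z, s) = 2*6*(1 + 6) - z = 2*6*7 - z = 84 - z)
w(M(-3, v), -3)² = (84 - (-5)*(-3))² = (84 - 1*15)² = (84 - 15)² = 69² = 4761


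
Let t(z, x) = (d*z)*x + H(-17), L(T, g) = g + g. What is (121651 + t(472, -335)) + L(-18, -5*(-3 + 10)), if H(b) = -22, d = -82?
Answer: 13087399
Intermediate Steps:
L(T, g) = 2*g
t(z, x) = -22 - 82*x*z (t(z, x) = (-82*z)*x - 22 = -82*x*z - 22 = -22 - 82*x*z)
(121651 + t(472, -335)) + L(-18, -5*(-3 + 10)) = (121651 + (-22 - 82*(-335)*472)) + 2*(-5*(-3 + 10)) = (121651 + (-22 + 12965840)) + 2*(-5*7) = (121651 + 12965818) + 2*(-35) = 13087469 - 70 = 13087399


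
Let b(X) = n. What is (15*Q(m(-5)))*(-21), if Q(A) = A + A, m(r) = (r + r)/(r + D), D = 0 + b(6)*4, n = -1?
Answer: -700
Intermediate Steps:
b(X) = -1
D = -4 (D = 0 - 1*4 = 0 - 4 = -4)
m(r) = 2*r/(-4 + r) (m(r) = (r + r)/(r - 4) = (2*r)/(-4 + r) = 2*r/(-4 + r))
Q(A) = 2*A
(15*Q(m(-5)))*(-21) = (15*(2*(2*(-5)/(-4 - 5))))*(-21) = (15*(2*(2*(-5)/(-9))))*(-21) = (15*(2*(2*(-5)*(-1/9))))*(-21) = (15*(2*(10/9)))*(-21) = (15*(20/9))*(-21) = (100/3)*(-21) = -700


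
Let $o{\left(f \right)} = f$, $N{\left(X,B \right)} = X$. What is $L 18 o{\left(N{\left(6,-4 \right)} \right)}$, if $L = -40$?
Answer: $-4320$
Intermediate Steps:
$L 18 o{\left(N{\left(6,-4 \right)} \right)} = \left(-40\right) 18 \cdot 6 = \left(-720\right) 6 = -4320$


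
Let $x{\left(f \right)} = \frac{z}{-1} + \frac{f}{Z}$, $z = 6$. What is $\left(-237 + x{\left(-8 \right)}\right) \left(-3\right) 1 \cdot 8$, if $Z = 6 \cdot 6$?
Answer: $\frac{17512}{3} \approx 5837.3$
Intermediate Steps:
$Z = 36$
$x{\left(f \right)} = -6 + \frac{f}{36}$ ($x{\left(f \right)} = \frac{6}{-1} + \frac{f}{36} = 6 \left(-1\right) + f \frac{1}{36} = -6 + \frac{f}{36}$)
$\left(-237 + x{\left(-8 \right)}\right) \left(-3\right) 1 \cdot 8 = \left(-237 + \left(-6 + \frac{1}{36} \left(-8\right)\right)\right) \left(-3\right) 1 \cdot 8 = \left(-237 - \frac{56}{9}\right) \left(\left(-3\right) 8\right) = \left(-237 - \frac{56}{9}\right) \left(-24\right) = \left(- \frac{2189}{9}\right) \left(-24\right) = \frac{17512}{3}$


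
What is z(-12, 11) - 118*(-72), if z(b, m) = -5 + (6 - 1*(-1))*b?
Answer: 8407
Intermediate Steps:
z(b, m) = -5 + 7*b (z(b, m) = -5 + (6 + 1)*b = -5 + 7*b)
z(-12, 11) - 118*(-72) = (-5 + 7*(-12)) - 118*(-72) = (-5 - 84) + 8496 = -89 + 8496 = 8407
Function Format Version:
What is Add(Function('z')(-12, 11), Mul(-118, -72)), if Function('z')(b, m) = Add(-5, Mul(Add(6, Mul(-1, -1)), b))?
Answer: 8407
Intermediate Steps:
Function('z')(b, m) = Add(-5, Mul(7, b)) (Function('z')(b, m) = Add(-5, Mul(Add(6, 1), b)) = Add(-5, Mul(7, b)))
Add(Function('z')(-12, 11), Mul(-118, -72)) = Add(Add(-5, Mul(7, -12)), Mul(-118, -72)) = Add(Add(-5, -84), 8496) = Add(-89, 8496) = 8407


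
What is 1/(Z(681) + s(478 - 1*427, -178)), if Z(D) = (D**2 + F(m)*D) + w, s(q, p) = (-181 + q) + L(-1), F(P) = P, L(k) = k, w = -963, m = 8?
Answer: 1/468115 ≈ 2.1362e-6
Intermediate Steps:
s(q, p) = -182 + q (s(q, p) = (-181 + q) - 1 = -182 + q)
Z(D) = -963 + D**2 + 8*D (Z(D) = (D**2 + 8*D) - 963 = -963 + D**2 + 8*D)
1/(Z(681) + s(478 - 1*427, -178)) = 1/((-963 + 681**2 + 8*681) + (-182 + (478 - 1*427))) = 1/((-963 + 463761 + 5448) + (-182 + (478 - 427))) = 1/(468246 + (-182 + 51)) = 1/(468246 - 131) = 1/468115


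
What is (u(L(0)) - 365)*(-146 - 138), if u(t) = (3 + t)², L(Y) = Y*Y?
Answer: 101104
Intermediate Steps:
L(Y) = Y²
(u(L(0)) - 365)*(-146 - 138) = ((3 + 0²)² - 365)*(-146 - 138) = ((3 + 0)² - 365)*(-284) = (3² - 365)*(-284) = (9 - 365)*(-284) = -356*(-284) = 101104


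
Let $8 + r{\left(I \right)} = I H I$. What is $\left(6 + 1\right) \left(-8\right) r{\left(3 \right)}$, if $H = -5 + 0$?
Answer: $2968$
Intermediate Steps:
$H = -5$
$r{\left(I \right)} = -8 - 5 I^{2}$ ($r{\left(I \right)} = -8 + I \left(-5\right) I = -8 + - 5 I I = -8 - 5 I^{2}$)
$\left(6 + 1\right) \left(-8\right) r{\left(3 \right)} = \left(6 + 1\right) \left(-8\right) \left(-8 - 5 \cdot 3^{2}\right) = 7 \left(-8\right) \left(-8 - 45\right) = - 56 \left(-8 - 45\right) = \left(-56\right) \left(-53\right) = 2968$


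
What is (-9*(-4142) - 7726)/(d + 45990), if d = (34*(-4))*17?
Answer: 14776/21839 ≈ 0.67659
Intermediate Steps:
d = -2312 (d = -136*17 = -2312)
(-9*(-4142) - 7726)/(d + 45990) = (-9*(-4142) - 7726)/(-2312 + 45990) = (37278 - 7726)/43678 = 29552*(1/43678) = 14776/21839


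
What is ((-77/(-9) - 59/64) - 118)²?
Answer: 4041272041/331776 ≈ 12181.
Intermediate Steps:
((-77/(-9) - 59/64) - 118)² = ((-77*(-⅑) - 59*1/64) - 118)² = ((77/9 - 59/64) - 118)² = (4397/576 - 118)² = (-63571/576)² = 4041272041/331776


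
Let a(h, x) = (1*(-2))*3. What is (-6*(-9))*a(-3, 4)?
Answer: -324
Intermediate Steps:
a(h, x) = -6 (a(h, x) = -2*3 = -6)
(-6*(-9))*a(-3, 4) = -6*(-9)*(-6) = 54*(-6) = -324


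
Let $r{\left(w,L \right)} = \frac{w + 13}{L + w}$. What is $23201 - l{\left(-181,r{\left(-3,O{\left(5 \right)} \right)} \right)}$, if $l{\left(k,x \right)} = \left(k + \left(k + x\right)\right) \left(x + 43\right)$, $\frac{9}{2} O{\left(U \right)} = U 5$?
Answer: $\frac{21159973}{529} \approx 40000.0$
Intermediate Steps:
$O{\left(U \right)} = \frac{10 U}{9}$ ($O{\left(U \right)} = \frac{2 U 5}{9} = \frac{2 \cdot 5 U}{9} = \frac{10 U}{9}$)
$r{\left(w,L \right)} = \frac{13 + w}{L + w}$
$l{\left(k,x \right)} = \left(43 + x\right) \left(x + 2 k\right)$ ($l{\left(k,x \right)} = \left(x + 2 k\right) \left(43 + x\right) = \left(43 + x\right) \left(x + 2 k\right)$)
$23201 - l{\left(-181,r{\left(-3,O{\left(5 \right)} \right)} \right)} = 23201 - \left(\left(\frac{13 - 3}{\frac{10}{9} \cdot 5 - 3}\right)^{2} + 43 \frac{13 - 3}{\frac{10}{9} \cdot 5 - 3} + 86 \left(-181\right) + 2 \left(-181\right) \frac{13 - 3}{\frac{10}{9} \cdot 5 - 3}\right) = 23201 - \left(\left(\frac{1}{\frac{50}{9} - 3} \cdot 10\right)^{2} + 43 \frac{1}{\frac{50}{9} - 3} \cdot 10 - 15566 + 2 \left(-181\right) \frac{1}{\frac{50}{9} - 3} \cdot 10\right) = 23201 - \left(\left(\frac{1}{\frac{23}{9}} \cdot 10\right)^{2} + 43 \frac{1}{\frac{23}{9}} \cdot 10 - 15566 + 2 \left(-181\right) \frac{1}{\frac{23}{9}} \cdot 10\right) = 23201 - \left(\left(\frac{9}{23} \cdot 10\right)^{2} + 43 \cdot \frac{9}{23} \cdot 10 - 15566 + 2 \left(-181\right) \frac{9}{23} \cdot 10\right) = 23201 - \left(\left(\frac{90}{23}\right)^{2} + 43 \cdot \frac{90}{23} - 15566 + 2 \left(-181\right) \frac{90}{23}\right) = 23201 - \left(\frac{8100}{529} + \frac{3870}{23} - 15566 - \frac{32580}{23}\right) = 23201 - - \frac{8886644}{529} = 23201 + \frac{8886644}{529} = \frac{21159973}{529}$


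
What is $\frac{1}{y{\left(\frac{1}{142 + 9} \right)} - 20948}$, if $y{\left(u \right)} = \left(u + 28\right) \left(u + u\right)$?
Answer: $- \frac{22801}{477626890} \approx -4.7738 \cdot 10^{-5}$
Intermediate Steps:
$y{\left(u \right)} = 2 u \left(28 + u\right)$ ($y{\left(u \right)} = \left(28 + u\right) 2 u = 2 u \left(28 + u\right)$)
$\frac{1}{y{\left(\frac{1}{142 + 9} \right)} - 20948} = \frac{1}{\frac{2 \left(28 + \frac{1}{142 + 9}\right)}{142 + 9} - 20948} = \frac{1}{\frac{2 \left(28 + \frac{1}{151}\right)}{151} - 20948} = \frac{1}{2 \cdot \frac{1}{151} \left(28 + \frac{1}{151}\right) - 20948} = \frac{1}{2 \cdot \frac{1}{151} \cdot \frac{4229}{151} - 20948} = \frac{1}{\frac{8458}{22801} - 20948} = \frac{1}{- \frac{477626890}{22801}} = - \frac{22801}{477626890}$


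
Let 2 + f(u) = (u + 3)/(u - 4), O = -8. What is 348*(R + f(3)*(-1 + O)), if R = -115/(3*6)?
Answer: 68498/3 ≈ 22833.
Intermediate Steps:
f(u) = -2 + (3 + u)/(-4 + u) (f(u) = -2 + (u + 3)/(u - 4) = -2 + (3 + u)/(-4 + u))
R = -115/18 ≈ -6.3889
348*(R + f(3)*(-1 + O)) = 348*(-115/18 + ((11 - 1*3)/(-4 + 3))*(-1 - 8)) = 348*(-115/18 + ((11 - 3)/(-1))*(-9)) = 348*(-115/18 - 1*8*(-9)) = 348*(-115/18 - 8*(-9)) = 348*(-115/18 + 72) = 348*(1181/18) = 68498/3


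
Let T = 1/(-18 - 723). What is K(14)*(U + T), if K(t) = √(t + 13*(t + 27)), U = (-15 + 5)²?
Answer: 74099*√547/741 ≈ 2338.8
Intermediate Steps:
U = 100 (U = (-10)² = 100)
K(t) = √(351 + 14*t) (K(t) = √(t + 13*(27 + t)) = √(t + (351 + 13*t)) = √(351 + 14*t))
T = -1/741 (T = 1/(-741) = -1/741 ≈ -0.0013495)
K(14)*(U + T) = √(351 + 14*14)*(100 - 1/741) = √(351 + 196)*(74099/741) = √547*(74099/741) = 74099*√547/741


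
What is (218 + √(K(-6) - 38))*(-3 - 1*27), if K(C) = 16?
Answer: -6540 - 30*I*√22 ≈ -6540.0 - 140.71*I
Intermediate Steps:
(218 + √(K(-6) - 38))*(-3 - 1*27) = (218 + √(16 - 38))*(-3 - 1*27) = (218 + √(-22))*(-3 - 27) = (218 + I*√22)*(-30) = -6540 - 30*I*√22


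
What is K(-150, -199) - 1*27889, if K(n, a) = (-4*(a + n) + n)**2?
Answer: 1524627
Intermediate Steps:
K(n, a) = (-4*a - 3*n)**2 (K(n, a) = ((-4*a - 4*n) + n)**2 = (-4*a - 3*n)**2)
K(-150, -199) - 1*27889 = (3*(-150) + 4*(-199))**2 - 1*27889 = (-450 - 796)**2 - 27889 = (-1246)**2 - 27889 = 1552516 - 27889 = 1524627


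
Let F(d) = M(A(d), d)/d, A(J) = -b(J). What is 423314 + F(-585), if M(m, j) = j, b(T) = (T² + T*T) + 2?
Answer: 423315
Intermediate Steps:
b(T) = 2 + 2*T² (b(T) = (T² + T²) + 2 = 2*T² + 2 = 2 + 2*T²)
A(J) = -2 - 2*J² (A(J) = -(2 + 2*J²) = -2 - 2*J²)
F(d) = 1 (F(d) = d/d = 1)
423314 + F(-585) = 423314 + 1 = 423315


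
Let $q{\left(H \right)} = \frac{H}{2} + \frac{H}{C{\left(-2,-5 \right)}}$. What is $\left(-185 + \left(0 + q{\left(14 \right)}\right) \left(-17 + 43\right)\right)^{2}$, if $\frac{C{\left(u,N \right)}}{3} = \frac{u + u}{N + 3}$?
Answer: $\frac{29929}{9} \approx 3325.4$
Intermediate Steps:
$C{\left(u,N \right)} = \frac{6 u}{3 + N}$ ($C{\left(u,N \right)} = 3 \frac{u + u}{N + 3} = 3 \frac{2 u}{3 + N} = \frac{6 u}{3 + N}$)
$q{\left(H \right)} = \frac{2 H}{3}$ ($q{\left(H \right)} = \frac{H}{2} + \frac{H}{6 \left(-2\right) \frac{1}{3 - 5}} = H \frac{1}{2} + \frac{H}{6 \left(-2\right) \frac{1}{-2}} = \frac{H}{2} + \frac{H}{6 \left(-2\right) \left(- \frac{1}{2}\right)} = \frac{H}{2} + \frac{H}{6} = \frac{2 H}{3}$)
$\left(-185 + \left(0 + q{\left(14 \right)}\right) \left(-17 + 43\right)\right)^{2} = \left(-185 + \left(0 + \frac{2}{3} \cdot 14\right) \left(-17 + 43\right)\right)^{2} = \left(-185 + \left(0 + \frac{28}{3}\right) 26\right)^{2} = \left(-185 + \frac{28}{3} \cdot 26\right)^{2} = \left(-185 + \frac{728}{3}\right)^{2} = \left(\frac{173}{3}\right)^{2} = \frac{29929}{9}$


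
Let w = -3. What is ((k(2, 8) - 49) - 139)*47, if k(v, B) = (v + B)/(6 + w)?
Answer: -26038/3 ≈ -8679.3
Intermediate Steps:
k(v, B) = B/3 + v/3 (k(v, B) = (v + B)/(6 - 3) = (B + v)/3 = (B + v)*(1/3) = B/3 + v/3)
((k(2, 8) - 49) - 139)*47 = ((((1/3)*8 + (1/3)*2) - 49) - 139)*47 = (((8/3 + 2/3) - 49) - 139)*47 = ((10/3 - 49) - 139)*47 = (-137/3 - 139)*47 = -554/3*47 = -26038/3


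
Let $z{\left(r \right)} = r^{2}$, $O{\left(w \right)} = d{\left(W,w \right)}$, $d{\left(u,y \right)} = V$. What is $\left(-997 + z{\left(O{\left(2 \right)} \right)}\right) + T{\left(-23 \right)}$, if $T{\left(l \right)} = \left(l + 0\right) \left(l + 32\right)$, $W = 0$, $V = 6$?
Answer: $-1168$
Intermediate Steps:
$d{\left(u,y \right)} = 6$
$O{\left(w \right)} = 6$
$T{\left(l \right)} = l \left(32 + l\right)$
$\left(-997 + z{\left(O{\left(2 \right)} \right)}\right) + T{\left(-23 \right)} = \left(-997 + 6^{2}\right) - 23 \left(32 - 23\right) = \left(-997 + 36\right) - 207 = -961 - 207 = -1168$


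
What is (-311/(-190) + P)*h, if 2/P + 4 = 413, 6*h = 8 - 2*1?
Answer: 127579/77710 ≈ 1.6417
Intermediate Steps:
h = 1 (h = (8 - 2*1)/6 = (8 - 2)/6 = (⅙)*6 = 1)
P = 2/409 (P = 2/(-4 + 413) = 2/409 ≈ 0.0048900)
(-311/(-190) + P)*h = (-311/(-190) + 2/409)*1 = (-311*(-1/190) + 2/409)*1 = (311/190 + 2/409)*1 = (127579/77710)*1 = 127579/77710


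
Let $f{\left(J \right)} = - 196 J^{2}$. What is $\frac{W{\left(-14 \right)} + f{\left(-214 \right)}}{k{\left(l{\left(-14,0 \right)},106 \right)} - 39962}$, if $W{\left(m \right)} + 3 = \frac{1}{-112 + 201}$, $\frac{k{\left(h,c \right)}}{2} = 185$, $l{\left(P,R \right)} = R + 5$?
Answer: $\frac{57061835}{251692} \approx 226.71$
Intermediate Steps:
$l{\left(P,R \right)} = 5 + R$
$k{\left(h,c \right)} = 370$ ($k{\left(h,c \right)} = 2 \cdot 185 = 370$)
$W{\left(m \right)} = - \frac{266}{89}$ ($W{\left(m \right)} = -3 + \frac{1}{-112 + 201} = -3 + \frac{1}{89} = - \frac{266}{89}$)
$\frac{W{\left(-14 \right)} + f{\left(-214 \right)}}{k{\left(l{\left(-14,0 \right)},106 \right)} - 39962} = \frac{- \frac{266}{89} - 196 \left(-214\right)^{2}}{370 - 39962} = \frac{- \frac{266}{89} - 8976016}{-39592} = \left(- \frac{266}{89} - 8976016\right) \left(- \frac{1}{39592}\right) = \left(- \frac{798865690}{89}\right) \left(- \frac{1}{39592}\right) = \frac{57061835}{251692}$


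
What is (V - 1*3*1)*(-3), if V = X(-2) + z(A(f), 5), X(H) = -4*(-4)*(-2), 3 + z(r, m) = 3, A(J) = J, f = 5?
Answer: 105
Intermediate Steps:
z(r, m) = 0 (z(r, m) = -3 + 3 = 0)
X(H) = -32 (X(H) = 16*(-2) = -32)
V = -32 (V = -32 + 0 = -32)
(V - 1*3*1)*(-3) = (-32 - 1*3*1)*(-3) = (-32 - 3*1)*(-3) = (-32 - 3)*(-3) = -35*(-3) = 105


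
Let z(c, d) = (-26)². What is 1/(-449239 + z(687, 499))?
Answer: -1/448563 ≈ -2.2293e-6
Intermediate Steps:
z(c, d) = 676
1/(-449239 + z(687, 499)) = 1/(-449239 + 676) = 1/(-448563) = -1/448563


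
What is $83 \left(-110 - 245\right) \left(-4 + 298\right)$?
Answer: $-8662710$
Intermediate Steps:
$83 \left(-110 - 245\right) \left(-4 + 298\right) = 83 \left(\left(-355\right) 294\right) = 83 \left(-104370\right) = -8662710$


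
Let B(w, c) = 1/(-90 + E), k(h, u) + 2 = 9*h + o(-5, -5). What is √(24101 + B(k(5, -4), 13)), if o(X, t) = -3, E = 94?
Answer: √96405/2 ≈ 155.25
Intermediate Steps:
k(h, u) = -5 + 9*h (k(h, u) = -2 + (9*h - 3) = -2 + (-3 + 9*h) = -5 + 9*h)
B(w, c) = ¼ (B(w, c) = 1/(-90 + 94) = 1/4 = ¼)
√(24101 + B(k(5, -4), 13)) = √(24101 + ¼) = √(96405/4) = √96405/2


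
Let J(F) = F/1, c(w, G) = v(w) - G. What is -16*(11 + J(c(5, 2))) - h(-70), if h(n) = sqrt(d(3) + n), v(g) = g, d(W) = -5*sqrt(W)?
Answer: -224 - I*sqrt(70 + 5*sqrt(3)) ≈ -224.0 - 8.8691*I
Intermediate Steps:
c(w, G) = w - G
J(F) = F (J(F) = F*1 = F)
h(n) = sqrt(n - 5*sqrt(3)) (h(n) = sqrt(-5*sqrt(3) + n) = sqrt(n - 5*sqrt(3)))
-16*(11 + J(c(5, 2))) - h(-70) = -16*(11 + (5 - 1*2)) - sqrt(-70 - 5*sqrt(3)) = -16*(11 + (5 - 2)) - sqrt(-70 - 5*sqrt(3)) = -16*(11 + 3) - sqrt(-70 - 5*sqrt(3)) = -16*14 - sqrt(-70 - 5*sqrt(3)) = -224 - sqrt(-70 - 5*sqrt(3))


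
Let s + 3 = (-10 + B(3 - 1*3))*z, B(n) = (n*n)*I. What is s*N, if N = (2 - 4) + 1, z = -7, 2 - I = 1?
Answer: -67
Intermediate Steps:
I = 1 (I = 2 - 1*1 = 2 - 1 = 1)
B(n) = n² (B(n) = (n*n)*1 = n²*1 = n²)
s = 67 (s = -3 + (-10 + (3 - 1*3)²)*(-7) = -3 + (-10 + (3 - 3)²)*(-7) = -3 + (-10 + 0²)*(-7) = -3 + (-10 + 0)*(-7) = -3 - 10*(-7) = -3 + 70 = 67)
N = -1 (N = -2 + 1 = -1)
s*N = 67*(-1) = -67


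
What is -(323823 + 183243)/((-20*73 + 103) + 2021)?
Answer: -253533/332 ≈ -763.65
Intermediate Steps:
-(323823 + 183243)/((-20*73 + 103) + 2021) = -507066/((-1460 + 103) + 2021) = -507066/(-1357 + 2021) = -507066/664 = -1*253533/332 = -253533/332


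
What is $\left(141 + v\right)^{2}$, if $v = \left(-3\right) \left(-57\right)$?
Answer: $97344$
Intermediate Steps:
$v = 171$
$\left(141 + v\right)^{2} = \left(141 + 171\right)^{2} = 312^{2} = 97344$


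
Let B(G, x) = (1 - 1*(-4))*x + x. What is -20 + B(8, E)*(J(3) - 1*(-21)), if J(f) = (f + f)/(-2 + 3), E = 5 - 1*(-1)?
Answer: 952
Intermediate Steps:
E = 6 (E = 5 + 1 = 6)
J(f) = 2*f (J(f) = (2*f)/1 = 1*(2*f) = 2*f)
B(G, x) = 6*x (B(G, x) = (1 + 4)*x + x = 5*x + x = 6*x)
-20 + B(8, E)*(J(3) - 1*(-21)) = -20 + (6*6)*(2*3 - 1*(-21)) = -20 + 36*(6 + 21) = -20 + 36*27 = -20 + 972 = 952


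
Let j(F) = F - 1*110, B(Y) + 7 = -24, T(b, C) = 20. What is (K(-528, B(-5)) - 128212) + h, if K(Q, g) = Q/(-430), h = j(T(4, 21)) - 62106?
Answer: -40937456/215 ≈ -1.9041e+5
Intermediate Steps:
B(Y) = -31 (B(Y) = -7 - 24 = -31)
j(F) = -110 + F (j(F) = F - 110 = -110 + F)
h = -62196 (h = (-110 + 20) - 62106 = -90 - 62106 = -62196)
K(Q, g) = -Q/430 (K(Q, g) = Q*(-1/430) = -Q/430)
(K(-528, B(-5)) - 128212) + h = (-1/430*(-528) - 128212) - 62196 = (264/215 - 128212) - 62196 = -27565316/215 - 62196 = -40937456/215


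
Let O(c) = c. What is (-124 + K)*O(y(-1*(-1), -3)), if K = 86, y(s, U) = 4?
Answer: -152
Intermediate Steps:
(-124 + K)*O(y(-1*(-1), -3)) = (-124 + 86)*4 = -38*4 = -152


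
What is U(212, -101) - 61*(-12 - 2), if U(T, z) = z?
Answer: 753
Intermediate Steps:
U(212, -101) - 61*(-12 - 2) = -101 - 61*(-12 - 2) = -101 - 61*(-14) = -101 + 854 = 753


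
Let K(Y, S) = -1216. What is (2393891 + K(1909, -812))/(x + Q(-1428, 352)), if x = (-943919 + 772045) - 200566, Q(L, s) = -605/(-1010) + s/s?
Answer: -483320350/75232557 ≈ -6.4243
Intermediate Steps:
Q(L, s) = 323/202 (Q(L, s) = -605*(-1/1010) + 1 = 121/202 + 1 = 323/202)
x = -372440 (x = -171874 - 200566 = -372440)
(2393891 + K(1909, -812))/(x + Q(-1428, 352)) = (2393891 - 1216)/(-372440 + 323/202) = 2392675/(-75232557/202) = 2392675*(-202/75232557) = -483320350/75232557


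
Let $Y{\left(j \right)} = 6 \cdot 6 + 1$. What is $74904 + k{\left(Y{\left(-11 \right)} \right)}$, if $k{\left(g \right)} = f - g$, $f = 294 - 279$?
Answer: $74882$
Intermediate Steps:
$f = 15$ ($f = 294 - 279 = 15$)
$Y{\left(j \right)} = 37$ ($Y{\left(j \right)} = 36 + 1 = 37$)
$k{\left(g \right)} = 15 - g$
$74904 + k{\left(Y{\left(-11 \right)} \right)} = 74904 + \left(15 - 37\right) = 74904 - 22 = 74882$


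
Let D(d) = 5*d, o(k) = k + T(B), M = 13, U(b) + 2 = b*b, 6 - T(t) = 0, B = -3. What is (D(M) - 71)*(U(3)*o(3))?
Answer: -378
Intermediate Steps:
T(t) = 6 (T(t) = 6 - 1*0 = 6 + 0 = 6)
U(b) = -2 + b**2 (U(b) = -2 + b*b = -2 + b**2)
o(k) = 6 + k (o(k) = k + 6 = 6 + k)
(D(M) - 71)*(U(3)*o(3)) = (5*13 - 71)*((-2 + 3**2)*(6 + 3)) = (65 - 71)*((-2 + 9)*9) = -42*9 = -6*63 = -378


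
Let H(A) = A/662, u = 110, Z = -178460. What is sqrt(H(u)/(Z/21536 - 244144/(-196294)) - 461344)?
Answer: 2*I*sqrt(175016337324918156443456229774)/1231847202567 ≈ 679.22*I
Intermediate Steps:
H(A) = A/662 (H(A) = A*(1/662) = A/662)
sqrt(H(u)/(Z/21536 - 244144/(-196294)) - 461344) = sqrt(((1/662)*110)/(-178460/21536 - 244144/(-196294)) - 461344) = sqrt(55/(331*(-178460*1/21536 - 244144*(-1/196294))) - 461344) = sqrt(55/(331*(-44615/5384 + 122072/98147)) - 461344) = sqrt(55/(331*(-3721592757/528423448)) - 461344) = sqrt((55/331)*(-528423448/3721592757) - 461344) = sqrt(-29063289640/1231847202567 - 461344) = sqrt(-568305344884359688/1231847202567) = 2*I*sqrt(175016337324918156443456229774)/1231847202567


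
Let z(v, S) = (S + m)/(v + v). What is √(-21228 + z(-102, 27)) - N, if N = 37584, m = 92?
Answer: -37584 + I*√764229/6 ≈ -37584.0 + 145.7*I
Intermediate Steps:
z(v, S) = (92 + S)/(2*v) (z(v, S) = (S + 92)/(v + v) = (92 + S)/((2*v)) = (92 + S)*(1/(2*v)) = (92 + S)/(2*v))
√(-21228 + z(-102, 27)) - N = √(-21228 + (½)*(92 + 27)/(-102)) - 1*37584 = √(-21228 + (½)*(-1/102)*119) - 37584 = √(-21228 - 7/12) - 37584 = √(-254743/12) - 37584 = I*√764229/6 - 37584 = -37584 + I*√764229/6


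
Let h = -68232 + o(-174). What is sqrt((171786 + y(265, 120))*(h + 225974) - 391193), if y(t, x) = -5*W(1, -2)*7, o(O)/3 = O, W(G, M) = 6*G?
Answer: sqrt(26974787527) ≈ 1.6424e+5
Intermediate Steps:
o(O) = 3*O
y(t, x) = -210 (y(t, x) = -30*7 = -210)
h = -68754 (h = -68232 + 3*(-174) = -68232 - 522 = -68754)
sqrt((171786 + y(265, 120))*(h + 225974) - 391193) = sqrt((171786 - 210)*(-68754 + 225974) - 391193) = sqrt(171576*157220 - 391193) = sqrt(26975178720 - 391193) = sqrt(26974787527)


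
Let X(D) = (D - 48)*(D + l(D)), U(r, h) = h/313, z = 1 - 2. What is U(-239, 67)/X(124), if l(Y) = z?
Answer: 67/2925924 ≈ 2.2899e-5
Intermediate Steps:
z = -1
l(Y) = -1
U(r, h) = h/313 (U(r, h) = h*(1/313) = h/313)
X(D) = (-1 + D)*(-48 + D) (X(D) = (D - 48)*(D - 1) = (-48 + D)*(-1 + D) = (-1 + D)*(-48 + D))
U(-239, 67)/X(124) = ((1/313)*67)/(48 + 124**2 - 49*124) = 67/(313*(48 + 15376 - 6076)) = (67/313)/9348 = (67/313)*(1/9348) = 67/2925924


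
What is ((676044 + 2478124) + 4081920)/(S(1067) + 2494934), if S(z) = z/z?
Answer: 7236088/2494935 ≈ 2.9003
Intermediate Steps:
S(z) = 1
((676044 + 2478124) + 4081920)/(S(1067) + 2494934) = ((676044 + 2478124) + 4081920)/(1 + 2494934) = (3154168 + 4081920)/2494935 = 7236088*(1/2494935) = 7236088/2494935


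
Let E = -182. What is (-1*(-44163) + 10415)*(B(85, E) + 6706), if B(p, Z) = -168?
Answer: 356830964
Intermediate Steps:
(-1*(-44163) + 10415)*(B(85, E) + 6706) = (-1*(-44163) + 10415)*(-168 + 6706) = (44163 + 10415)*6538 = 54578*6538 = 356830964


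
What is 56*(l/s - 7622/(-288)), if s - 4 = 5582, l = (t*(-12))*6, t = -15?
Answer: 3573961/2394 ≈ 1492.9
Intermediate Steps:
l = 1080 (l = -15*(-12)*6 = 180*6 = 1080)
s = 5586 (s = 4 + 5582 = 5586)
56*(l/s - 7622/(-288)) = 56*(1080/5586 - 7622/(-288)) = 56*(1080*(1/5586) - 7622*(-1/288)) = 56*(180/931 + 3811/144) = 56*(3573961/134064) = 3573961/2394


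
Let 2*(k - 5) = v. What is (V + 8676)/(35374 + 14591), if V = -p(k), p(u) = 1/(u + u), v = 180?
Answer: 1648439/9493350 ≈ 0.17364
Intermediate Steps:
k = 95 (k = 5 + (1/2)*180 = 5 + 90 = 95)
p(u) = 1/(2*u)
V = -1/190 (V = -1/(2*95) = -1*1/190 = -1/190 ≈ -0.0052632)
(V + 8676)/(35374 + 14591) = (-1/190 + 8676)/(35374 + 14591) = (1648439/190)/49965 = (1648439/190)*(1/49965) = 1648439/9493350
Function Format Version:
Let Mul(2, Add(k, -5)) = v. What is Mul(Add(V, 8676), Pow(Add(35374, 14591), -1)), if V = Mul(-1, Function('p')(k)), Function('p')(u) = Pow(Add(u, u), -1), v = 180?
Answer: Rational(1648439, 9493350) ≈ 0.17364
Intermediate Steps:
k = 95 (k = Add(5, Mul(Rational(1, 2), 180)) = Add(5, 90) = 95)
Function('p')(u) = Mul(Rational(1, 2), Pow(u, -1)) (Function('p')(u) = Pow(Mul(2, u), -1) = Mul(Rational(1, 2), Pow(u, -1)))
V = Rational(-1, 190) (V = Mul(-1, Mul(Rational(1, 2), Pow(95, -1))) = Mul(-1, Mul(Rational(1, 2), Rational(1, 95))) = Mul(-1, Rational(1, 190)) = Rational(-1, 190) ≈ -0.0052632)
Mul(Add(V, 8676), Pow(Add(35374, 14591), -1)) = Mul(Add(Rational(-1, 190), 8676), Pow(Add(35374, 14591), -1)) = Mul(Rational(1648439, 190), Pow(49965, -1)) = Mul(Rational(1648439, 190), Rational(1, 49965)) = Rational(1648439, 9493350)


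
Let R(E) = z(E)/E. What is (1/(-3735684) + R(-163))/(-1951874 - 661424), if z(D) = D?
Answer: -3735683/9762455525832 ≈ -3.8266e-7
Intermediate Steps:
R(E) = 1 (R(E) = E/E = 1)
(1/(-3735684) + R(-163))/(-1951874 - 661424) = (1/(-3735684) + 1)/(-1951874 - 661424) = (-1/3735684 + 1)/(-2613298) = (3735683/3735684)*(-1/2613298) = -3735683/9762455525832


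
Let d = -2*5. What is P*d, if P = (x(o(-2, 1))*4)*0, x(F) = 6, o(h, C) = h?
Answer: 0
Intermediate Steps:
d = -10
P = 0 (P = (6*4)*0 = 24*0 = 0)
P*d = 0*(-10) = 0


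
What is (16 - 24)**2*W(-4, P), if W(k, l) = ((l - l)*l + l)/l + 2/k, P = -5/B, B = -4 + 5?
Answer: 32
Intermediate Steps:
B = 1
P = -5 (P = -5/1 = -5*1 = -5)
W(k, l) = 1 + 2/k (W(k, l) = (0*l + l)/l + 2/k = (0 + l)/l + 2/k = l/l + 2/k = 1 + 2/k)
(16 - 24)**2*W(-4, P) = (16 - 24)**2*((2 - 4)/(-4)) = (-8)**2*(-1/4*(-2)) = 64*(1/2) = 32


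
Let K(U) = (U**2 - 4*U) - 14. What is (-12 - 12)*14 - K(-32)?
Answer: -1474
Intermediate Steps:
K(U) = -14 + U**2 - 4*U
(-12 - 12)*14 - K(-32) = (-12 - 12)*14 - (-14 + (-32)**2 - 4*(-32)) = -24*14 - (-14 + 1024 + 128) = -336 - 1*1138 = -336 - 1138 = -1474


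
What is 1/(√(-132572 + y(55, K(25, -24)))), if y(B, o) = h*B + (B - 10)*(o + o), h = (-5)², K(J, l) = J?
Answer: -I*√763/9919 ≈ -0.0027848*I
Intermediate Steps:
h = 25
y(B, o) = 25*B + 2*o*(-10 + B) (y(B, o) = 25*B + (B - 10)*(o + o) = 25*B + (-10 + B)*(2*o) = 25*B + 2*o*(-10 + B))
1/(√(-132572 + y(55, K(25, -24)))) = 1/(√(-132572 + (-20*25 + 25*55 + 2*55*25))) = 1/(√(-132572 + (-500 + 1375 + 2750))) = 1/(√(-132572 + 3625)) = 1/(√(-128947)) = 1/(13*I*√763) = -I*√763/9919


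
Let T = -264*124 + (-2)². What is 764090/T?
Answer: -382045/16366 ≈ -23.344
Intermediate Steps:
T = -32732 (T = -32736 + 4 = -32732)
764090/T = 764090/(-32732) = 764090*(-1/32732) = -382045/16366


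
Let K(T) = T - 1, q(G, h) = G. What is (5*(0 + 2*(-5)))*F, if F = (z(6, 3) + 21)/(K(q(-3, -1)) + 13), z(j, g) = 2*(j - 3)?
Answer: -150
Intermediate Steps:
K(T) = -1 + T
z(j, g) = -6 + 2*j (z(j, g) = 2*(-3 + j) = -6 + 2*j)
F = 3 (F = ((-6 + 2*6) + 21)/((-1 - 3) + 13) = ((-6 + 12) + 21)/(-4 + 13) = (6 + 21)/9 = 27*(⅑) = 3)
(5*(0 + 2*(-5)))*F = (5*(0 + 2*(-5)))*3 = (5*(0 - 10))*3 = (5*(-10))*3 = -50*3 = -150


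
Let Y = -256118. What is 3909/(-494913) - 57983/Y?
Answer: 9231791739/42252042578 ≈ 0.21849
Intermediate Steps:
3909/(-494913) - 57983/Y = 3909/(-494913) - 57983/(-256118) = 3909*(-1/494913) - 57983*(-1/256118) = -1303/164971 + 57983/256118 = 9231791739/42252042578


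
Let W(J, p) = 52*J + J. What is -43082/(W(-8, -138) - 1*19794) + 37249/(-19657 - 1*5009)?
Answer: 154780165/249348594 ≈ 0.62074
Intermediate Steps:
W(J, p) = 53*J
-43082/(W(-8, -138) - 1*19794) + 37249/(-19657 - 1*5009) = -43082/(53*(-8) - 1*19794) + 37249/(-19657 - 1*5009) = -43082/(-424 - 19794) + 37249/(-19657 - 5009) = -43082/(-20218) + 37249/(-24666) = -43082*(-1/20218) + 37249*(-1/24666) = 21541/10109 - 37249/24666 = 154780165/249348594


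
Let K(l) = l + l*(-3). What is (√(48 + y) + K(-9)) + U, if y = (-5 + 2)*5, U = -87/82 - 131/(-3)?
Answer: 14909/246 + √33 ≈ 66.350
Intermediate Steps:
K(l) = -2*l (K(l) = l - 3*l = -2*l)
U = 10481/246 (U = -87*1/82 - 131*(-⅓) = -87/82 + 131/3 = 10481/246 ≈ 42.606)
y = -15 (y = -3*5 = -15)
(√(48 + y) + K(-9)) + U = (√(48 - 15) - 2*(-9)) + 10481/246 = (√33 + 18) + 10481/246 = (18 + √33) + 10481/246 = 14909/246 + √33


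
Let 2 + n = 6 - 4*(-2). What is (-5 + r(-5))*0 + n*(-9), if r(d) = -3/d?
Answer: -108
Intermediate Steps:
n = 12 (n = -2 + (6 - 4*(-2)) = -2 + (6 + 8) = -2 + 14 = 12)
(-5 + r(-5))*0 + n*(-9) = (-5 - 3/(-5))*0 + 12*(-9) = (-5 - 3*(-⅕))*0 - 108 = (-5 + ⅗)*0 - 108 = -22/5*0 - 108 = 0 - 108 = -108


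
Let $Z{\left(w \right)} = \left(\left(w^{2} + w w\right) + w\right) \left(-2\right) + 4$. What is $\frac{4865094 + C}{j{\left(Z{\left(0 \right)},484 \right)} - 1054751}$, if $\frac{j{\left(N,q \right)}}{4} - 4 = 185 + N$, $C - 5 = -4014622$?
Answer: $- \frac{850477}{1053979} \approx -0.80692$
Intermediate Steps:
$C = -4014617$ ($C = 5 - 4014622 = -4014617$)
$Z{\left(w \right)} = 4 - 4 w^{2} - 2 w$ ($Z{\left(w \right)} = \left(\left(w^{2} + w^{2}\right) + w\right) \left(-2\right) + 4 = \left(2 w^{2} + w\right) \left(-2\right) + 4 = \left(w + 2 w^{2}\right) \left(-2\right) + 4 = \left(- 4 w^{2} - 2 w\right) + 4 = 4 - 4 w^{2} - 2 w$)
$j{\left(N,q \right)} = 756 + 4 N$ ($j{\left(N,q \right)} = 16 + 4 \left(185 + N\right) = 16 + \left(740 + 4 N\right) = 756 + 4 N$)
$\frac{4865094 + C}{j{\left(Z{\left(0 \right)},484 \right)} - 1054751} = \frac{4865094 - 4014617}{\left(756 + 4 \left(4 - 4 \cdot 0^{2} - 0\right)\right) - 1054751} = \frac{850477}{\left(756 + 4 \left(4 - 0 + 0\right)\right) - 1054751} = \frac{850477}{\left(756 + 4 \left(4 + 0 + 0\right)\right) - 1054751} = \frac{850477}{\left(756 + 4 \cdot 4\right) - 1054751} = \frac{850477}{\left(756 + 16\right) - 1054751} = \frac{850477}{772 - 1054751} = \frac{850477}{-1053979} = 850477 \left(- \frac{1}{1053979}\right) = - \frac{850477}{1053979}$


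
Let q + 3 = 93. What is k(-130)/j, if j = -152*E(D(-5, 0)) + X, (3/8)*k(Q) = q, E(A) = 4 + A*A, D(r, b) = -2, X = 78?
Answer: -120/569 ≈ -0.21090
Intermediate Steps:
q = 90 (q = -3 + 93 = 90)
E(A) = 4 + A²
k(Q) = 240 (k(Q) = (8/3)*90 = 240)
j = -1138 (j = -152*(4 + (-2)²) + 78 = -152*(4 + 4) + 78 = -152*8 + 78 = -1216 + 78 = -1138)
k(-130)/j = 240/(-1138) = 240*(-1/1138) = -120/569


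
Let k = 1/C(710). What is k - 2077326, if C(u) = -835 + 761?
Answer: -153722125/74 ≈ -2.0773e+6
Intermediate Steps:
C(u) = -74
k = -1/74 (k = 1/(-74) = -1/74 ≈ -0.013514)
k - 2077326 = -1/74 - 2077326 = -153722125/74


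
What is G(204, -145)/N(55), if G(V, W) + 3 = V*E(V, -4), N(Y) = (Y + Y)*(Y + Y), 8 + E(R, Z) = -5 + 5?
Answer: -327/2420 ≈ -0.13512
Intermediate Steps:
E(R, Z) = -8 (E(R, Z) = -8 + (-5 + 5) = -8 + 0 = -8)
N(Y) = 4*Y**2 (N(Y) = (2*Y)*(2*Y) = 4*Y**2)
G(V, W) = -3 - 8*V (G(V, W) = -3 + V*(-8) = -3 - 8*V)
G(204, -145)/N(55) = (-3 - 8*204)/((4*55**2)) = (-3 - 1632)/((4*3025)) = -1635/12100 = -1635*1/12100 = -327/2420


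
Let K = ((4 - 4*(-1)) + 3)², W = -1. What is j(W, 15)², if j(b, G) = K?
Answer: 14641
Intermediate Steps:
K = 121 (K = ((4 + 4) + 3)² = (8 + 3)² = 11² = 121)
j(b, G) = 121
j(W, 15)² = 121² = 14641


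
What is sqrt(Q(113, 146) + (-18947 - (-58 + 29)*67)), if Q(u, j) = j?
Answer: I*sqrt(16858) ≈ 129.84*I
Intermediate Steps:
sqrt(Q(113, 146) + (-18947 - (-58 + 29)*67)) = sqrt(146 + (-18947 - (-58 + 29)*67)) = sqrt(146 + (-18947 - (-29)*67)) = sqrt(146 + (-18947 - 1*(-1943))) = sqrt(146 + (-18947 + 1943)) = sqrt(146 - 17004) = sqrt(-16858) = I*sqrt(16858)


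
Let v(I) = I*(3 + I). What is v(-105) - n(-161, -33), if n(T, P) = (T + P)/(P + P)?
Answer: 353333/33 ≈ 10707.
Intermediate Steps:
n(T, P) = (P + T)/(2*P) (n(T, P) = (P + T)/((2*P)) = (P + T)*(1/(2*P)) = (P + T)/(2*P))
v(-105) - n(-161, -33) = -105*(3 - 105) - (-33 - 161)/(2*(-33)) = -105*(-102) - (-1)*(-194)/(2*33) = 10710 - 1*97/33 = 10710 - 97/33 = 353333/33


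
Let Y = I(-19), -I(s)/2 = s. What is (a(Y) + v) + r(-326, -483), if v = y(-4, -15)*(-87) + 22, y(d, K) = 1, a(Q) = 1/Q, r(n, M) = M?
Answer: -20823/38 ≈ -547.97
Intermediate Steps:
I(s) = -2*s
Y = 38 (Y = -2*(-19) = 38)
v = -65 (v = 1*(-87) + 22 = -87 + 22 = -65)
(a(Y) + v) + r(-326, -483) = (1/38 - 65) - 483 = -2469/38 - 483 = -20823/38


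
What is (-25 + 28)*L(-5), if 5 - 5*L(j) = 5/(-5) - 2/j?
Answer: 84/25 ≈ 3.3600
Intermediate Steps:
L(j) = 6/5 + 2/(5*j) (L(j) = 1 - (5/(-5) - 2/j)/5 = 1 - (5*(-⅕) - 2/j)/5 = 1 - (-1 - 2/j)/5 = 1 + (⅕ + 2/(5*j)) = 6/5 + 2/(5*j))
(-25 + 28)*L(-5) = (-25 + 28)*((⅖)*(1 + 3*(-5))/(-5)) = 3*((⅖)*(-⅕)*(1 - 15)) = 3*((⅖)*(-⅕)*(-14)) = 3*(28/25) = 84/25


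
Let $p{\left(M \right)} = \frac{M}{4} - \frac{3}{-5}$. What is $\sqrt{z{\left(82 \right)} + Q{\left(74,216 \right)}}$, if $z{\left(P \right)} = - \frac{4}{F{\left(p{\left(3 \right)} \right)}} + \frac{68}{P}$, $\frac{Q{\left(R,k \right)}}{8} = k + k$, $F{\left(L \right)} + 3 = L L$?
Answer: $\frac{\sqrt{1290369323730}}{19311} \approx 58.824$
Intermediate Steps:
$p{\left(M \right)} = \frac{3}{5} + \frac{M}{4}$ ($p{\left(M \right)} = M \frac{1}{4} - - \frac{3}{5} = \frac{M}{4} + \frac{3}{5} = \frac{3}{5} + \frac{M}{4}$)
$F{\left(L \right)} = -3 + L^{2}$ ($F{\left(L \right)} = -3 + L L = -3 + L^{2}$)
$Q{\left(R,k \right)} = 16 k$ ($Q{\left(R,k \right)} = 8 \left(k + k\right) = 8 \cdot 2 k = 16 k$)
$z{\left(P \right)} = \frac{1600}{471} + \frac{68}{P}$ ($z{\left(P \right)} = - \frac{4}{-3 + \left(\frac{3}{5} + \frac{1}{4} \cdot 3\right)^{2}} + \frac{68}{P} = - \frac{4}{-3 + \left(\frac{3}{5} + \frac{3}{4}\right)^{2}} + \frac{68}{P} = - \frac{4}{-3 + \left(\frac{27}{20}\right)^{2}} + \frac{68}{P} = - \frac{4}{-3 + \frac{729}{400}} + \frac{68}{P} = - \frac{4}{- \frac{471}{400}} + \frac{68}{P} = \left(-4\right) \left(- \frac{400}{471}\right) + \frac{68}{P} = \frac{1600}{471} + \frac{68}{P}$)
$\sqrt{z{\left(82 \right)} + Q{\left(74,216 \right)}} = \sqrt{\left(\frac{1600}{471} + \frac{68}{82}\right) + 16 \cdot 216} = \sqrt{\left(\frac{1600}{471} + 68 \cdot \frac{1}{82}\right) + 3456} = \sqrt{\left(\frac{1600}{471} + \frac{34}{41}\right) + 3456} = \sqrt{\frac{81614}{19311} + 3456} = \sqrt{\frac{66820430}{19311}} = \frac{\sqrt{1290369323730}}{19311}$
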